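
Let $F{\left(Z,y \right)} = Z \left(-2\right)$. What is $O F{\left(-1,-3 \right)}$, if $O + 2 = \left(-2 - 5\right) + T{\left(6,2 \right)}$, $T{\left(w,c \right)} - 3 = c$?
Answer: $-8$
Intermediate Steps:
$F{\left(Z,y \right)} = - 2 Z$
$T{\left(w,c \right)} = 3 + c$
$O = -4$ ($O = -2 + \left(\left(-2 - 5\right) + \left(3 + 2\right)\right) = -2 + \left(-7 + 5\right) = -2 - 2 = -4$)
$O F{\left(-1,-3 \right)} = - 4 \left(\left(-2\right) \left(-1\right)\right) = \left(-4\right) 2 = -8$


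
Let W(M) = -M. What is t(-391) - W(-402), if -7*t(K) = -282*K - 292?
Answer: -16112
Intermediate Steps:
t(K) = 292/7 + 282*K/7 (t(K) = -(-282*K - 292)/7 = -(-292 - 282*K)/7 = 292/7 + 282*K/7)
t(-391) - W(-402) = (292/7 + (282/7)*(-391)) - (-1)*(-402) = (292/7 - 110262/7) - 1*402 = -15710 - 402 = -16112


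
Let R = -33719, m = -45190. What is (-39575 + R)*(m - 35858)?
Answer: 5940332112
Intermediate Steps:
(-39575 + R)*(m - 35858) = (-39575 - 33719)*(-45190 - 35858) = -73294*(-81048) = 5940332112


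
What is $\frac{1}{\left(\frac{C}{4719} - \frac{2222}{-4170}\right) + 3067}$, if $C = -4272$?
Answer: $\frac{3279705}{10057633798} \approx 0.00032609$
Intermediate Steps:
$\frac{1}{\left(\frac{C}{4719} - \frac{2222}{-4170}\right) + 3067} = \frac{1}{\left(- \frac{4272}{4719} - \frac{2222}{-4170}\right) + 3067} = \frac{1}{\left(\left(-4272\right) \frac{1}{4719} - - \frac{1111}{2085}\right) + 3067} = \frac{1}{\left(- \frac{1424}{1573} + \frac{1111}{2085}\right) + 3067} = \frac{1}{- \frac{1221437}{3279705} + 3067} = \frac{1}{\frac{10057633798}{3279705}} = \frac{3279705}{10057633798}$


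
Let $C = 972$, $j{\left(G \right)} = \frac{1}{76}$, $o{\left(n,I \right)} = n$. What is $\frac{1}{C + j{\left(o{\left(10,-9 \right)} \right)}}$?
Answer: $\frac{76}{73873} \approx 0.0010288$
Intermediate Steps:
$j{\left(G \right)} = \frac{1}{76}$
$\frac{1}{C + j{\left(o{\left(10,-9 \right)} \right)}} = \frac{1}{972 + \frac{1}{76}} = \frac{1}{\frac{73873}{76}} = \frac{76}{73873}$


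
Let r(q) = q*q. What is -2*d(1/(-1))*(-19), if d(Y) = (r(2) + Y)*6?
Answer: 684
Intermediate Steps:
r(q) = q²
d(Y) = 24 + 6*Y (d(Y) = (2² + Y)*6 = (4 + Y)*6 = 24 + 6*Y)
-2*d(1/(-1))*(-19) = -2*(24 + 6/(-1))*(-19) = -2*(24 + 6*(-1))*(-19) = -2*(24 - 6)*(-19) = -2*18*(-19) = -36*(-19) = -1*(-684) = 684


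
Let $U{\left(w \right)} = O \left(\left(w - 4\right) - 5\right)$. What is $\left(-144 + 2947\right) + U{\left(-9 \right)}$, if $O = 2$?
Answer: $2767$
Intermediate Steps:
$U{\left(w \right)} = -18 + 2 w$ ($U{\left(w \right)} = 2 \left(\left(w - 4\right) - 5\right) = 2 \left(\left(-4 + w\right) - 5\right) = 2 \left(-9 + w\right) = -18 + 2 w$)
$\left(-144 + 2947\right) + U{\left(-9 \right)} = \left(-144 + 2947\right) + \left(-18 + 2 \left(-9\right)\right) = 2803 - 36 = 2767$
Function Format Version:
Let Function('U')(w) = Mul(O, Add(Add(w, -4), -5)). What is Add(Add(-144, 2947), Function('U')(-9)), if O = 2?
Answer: 2767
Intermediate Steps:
Function('U')(w) = Add(-18, Mul(2, w)) (Function('U')(w) = Mul(2, Add(Add(w, -4), -5)) = Mul(2, Add(Add(-4, w), -5)) = Mul(2, Add(-9, w)) = Add(-18, Mul(2, w)))
Add(Add(-144, 2947), Function('U')(-9)) = Add(Add(-144, 2947), Add(-18, Mul(2, -9))) = Add(2803, Add(-18, -18)) = Add(2803, -36) = 2767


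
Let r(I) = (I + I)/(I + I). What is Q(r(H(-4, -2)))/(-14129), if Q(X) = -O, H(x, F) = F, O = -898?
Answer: -898/14129 ≈ -0.063557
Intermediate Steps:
r(I) = 1 (r(I) = (2*I)/((2*I)) = (2*I)*(1/(2*I)) = 1)
Q(X) = 898 (Q(X) = -1*(-898) = 898)
Q(r(H(-4, -2)))/(-14129) = 898/(-14129) = 898*(-1/14129) = -898/14129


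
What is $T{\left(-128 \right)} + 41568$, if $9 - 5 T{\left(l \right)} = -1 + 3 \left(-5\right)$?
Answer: $41573$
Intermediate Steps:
$T{\left(l \right)} = 5$ ($T{\left(l \right)} = \frac{9}{5} - \frac{-1 + 3 \left(-5\right)}{5} = \frac{9}{5} - \frac{-1 - 15}{5} = \frac{9}{5} - - \frac{16}{5} = \frac{9}{5} + \frac{16}{5} = 5$)
$T{\left(-128 \right)} + 41568 = 5 + 41568 = 41573$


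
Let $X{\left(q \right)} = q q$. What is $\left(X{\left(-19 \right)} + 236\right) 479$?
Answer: $285963$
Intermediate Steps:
$X{\left(q \right)} = q^{2}$
$\left(X{\left(-19 \right)} + 236\right) 479 = \left(\left(-19\right)^{2} + 236\right) 479 = \left(361 + 236\right) 479 = 597 \cdot 479 = 285963$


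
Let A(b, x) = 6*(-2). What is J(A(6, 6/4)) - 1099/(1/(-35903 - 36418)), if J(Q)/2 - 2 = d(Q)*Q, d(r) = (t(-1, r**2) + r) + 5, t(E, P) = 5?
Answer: 79480831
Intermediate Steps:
d(r) = 10 + r (d(r) = (5 + r) + 5 = 10 + r)
A(b, x) = -12
J(Q) = 4 + 2*Q*(10 + Q) (J(Q) = 4 + 2*((10 + Q)*Q) = 4 + 2*(Q*(10 + Q)) = 4 + 2*Q*(10 + Q))
J(A(6, 6/4)) - 1099/(1/(-35903 - 36418)) = (4 + 2*(-12)*(10 - 12)) - 1099/(1/(-35903 - 36418)) = (4 + 2*(-12)*(-2)) - 1099/(1/(-72321)) = (4 + 48) - 1099/(-1/72321) = 52 - 1099*(-72321) = 52 + 79480779 = 79480831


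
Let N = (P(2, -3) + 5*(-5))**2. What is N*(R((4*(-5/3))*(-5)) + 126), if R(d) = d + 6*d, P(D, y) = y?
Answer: 845152/3 ≈ 2.8172e+5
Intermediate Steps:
R(d) = 7*d
N = 784 (N = (-3 + 5*(-5))**2 = (-3 - 25)**2 = (-28)**2 = 784)
N*(R((4*(-5/3))*(-5)) + 126) = 784*(7*((4*(-5/3))*(-5)) + 126) = 784*(7*(-20/3*(-5)) + 126) = 784*(7*(100/3) + 126) = 784*(700/3 + 126) = 784*(1078/3) = 845152/3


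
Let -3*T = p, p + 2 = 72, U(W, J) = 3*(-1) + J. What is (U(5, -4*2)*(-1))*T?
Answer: -770/3 ≈ -256.67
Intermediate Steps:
U(W, J) = -3 + J
p = 70 (p = -2 + 72 = 70)
T = -70/3 (T = -⅓*70 = -70/3 ≈ -23.333)
(U(5, -4*2)*(-1))*T = ((-3 - 4*2)*(-1))*(-70/3) = ((-3 - 8)*(-1))*(-70/3) = -11*(-1)*(-70/3) = 11*(-70/3) = -770/3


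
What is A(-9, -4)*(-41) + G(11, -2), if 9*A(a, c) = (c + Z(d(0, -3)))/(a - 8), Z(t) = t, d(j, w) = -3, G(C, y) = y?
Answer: -593/153 ≈ -3.8758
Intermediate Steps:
A(a, c) = (-3 + c)/(9*(-8 + a)) (A(a, c) = ((c - 3)/(a - 8))/9 = ((-3 + c)/(-8 + a))/9 = (-3 + c)/(9*(-8 + a)))
A(-9, -4)*(-41) + G(11, -2) = ((-3 - 4)/(9*(-8 - 9)))*(-41) - 2 = ((⅑)*(-7)/(-17))*(-41) - 2 = ((⅑)*(-1/17)*(-7))*(-41) - 2 = (7/153)*(-41) - 2 = -287/153 - 2 = -593/153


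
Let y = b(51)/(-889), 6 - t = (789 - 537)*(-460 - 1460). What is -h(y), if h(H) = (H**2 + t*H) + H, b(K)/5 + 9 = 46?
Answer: 79575862630/790321 ≈ 1.0069e+5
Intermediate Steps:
b(K) = 185 (b(K) = -45 + 5*46 = -45 + 230 = 185)
t = 483846 (t = 6 - (789 - 537)*(-460 - 1460) = 6 - 252*(-1920) = 6 - 1*(-483840) = 6 + 483840 = 483846)
y = -185/889 (y = 185/(-889) = 185*(-1/889) = -185/889 ≈ -0.20810)
h(H) = H**2 + 483847*H (h(H) = (H**2 + 483846*H) + H = H**2 + 483847*H)
-h(y) = -(-185)*(483847 - 185/889)/889 = -(-185)*430139798/(889*889) = -1*(-79575862630/790321) = 79575862630/790321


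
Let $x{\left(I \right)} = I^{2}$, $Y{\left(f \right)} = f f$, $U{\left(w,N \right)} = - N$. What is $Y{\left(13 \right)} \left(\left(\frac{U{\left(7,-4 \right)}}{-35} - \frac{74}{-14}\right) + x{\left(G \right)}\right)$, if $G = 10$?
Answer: $\frac{622089}{35} \approx 17774.0$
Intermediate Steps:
$Y{\left(f \right)} = f^{2}$
$Y{\left(13 \right)} \left(\left(\frac{U{\left(7,-4 \right)}}{-35} - \frac{74}{-14}\right) + x{\left(G \right)}\right) = 13^{2} \left(\left(\frac{\left(-1\right) \left(-4\right)}{-35} - \frac{74}{-14}\right) + 10^{2}\right) = 169 \left(\left(4 \left(- \frac{1}{35}\right) - - \frac{37}{7}\right) + 100\right) = 169 \left(\left(- \frac{4}{35} + \frac{37}{7}\right) + 100\right) = 169 \left(\frac{181}{35} + 100\right) = 169 \cdot \frac{3681}{35} = \frac{622089}{35}$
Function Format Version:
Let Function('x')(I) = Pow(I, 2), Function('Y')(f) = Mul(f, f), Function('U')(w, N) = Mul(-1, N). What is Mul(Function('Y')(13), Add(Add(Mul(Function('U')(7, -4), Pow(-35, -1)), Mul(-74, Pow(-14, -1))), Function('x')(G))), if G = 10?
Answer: Rational(622089, 35) ≈ 17774.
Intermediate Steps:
Function('Y')(f) = Pow(f, 2)
Mul(Function('Y')(13), Add(Add(Mul(Function('U')(7, -4), Pow(-35, -1)), Mul(-74, Pow(-14, -1))), Function('x')(G))) = Mul(Pow(13, 2), Add(Add(Mul(Mul(-1, -4), Pow(-35, -1)), Mul(-74, Pow(-14, -1))), Pow(10, 2))) = Mul(169, Add(Add(Mul(4, Rational(-1, 35)), Mul(-74, Rational(-1, 14))), 100)) = Mul(169, Add(Add(Rational(-4, 35), Rational(37, 7)), 100)) = Mul(169, Add(Rational(181, 35), 100)) = Mul(169, Rational(3681, 35)) = Rational(622089, 35)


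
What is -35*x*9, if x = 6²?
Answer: -11340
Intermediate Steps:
x = 36
-35*x*9 = -35*36*9 = -1260*9 = -11340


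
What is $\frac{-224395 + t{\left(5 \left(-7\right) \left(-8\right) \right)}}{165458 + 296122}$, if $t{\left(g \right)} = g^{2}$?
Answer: $- \frac{9733}{30772} \approx -0.31629$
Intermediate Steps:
$\frac{-224395 + t{\left(5 \left(-7\right) \left(-8\right) \right)}}{165458 + 296122} = \frac{-224395 + \left(5 \left(-7\right) \left(-8\right)\right)^{2}}{165458 + 296122} = \frac{-224395 + \left(\left(-35\right) \left(-8\right)\right)^{2}}{461580} = \left(-224395 + 280^{2}\right) \frac{1}{461580} = \left(-224395 + 78400\right) \frac{1}{461580} = \left(-145995\right) \frac{1}{461580} = - \frac{9733}{30772}$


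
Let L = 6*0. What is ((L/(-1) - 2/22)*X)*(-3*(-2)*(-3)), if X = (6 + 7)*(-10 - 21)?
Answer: -7254/11 ≈ -659.45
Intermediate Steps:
L = 0
X = -403 (X = 13*(-31) = -403)
((L/(-1) - 2/22)*X)*(-3*(-2)*(-3)) = ((0/(-1) - 2/22)*(-403))*(-3*(-2)*(-3)) = ((0*(-1) - 2*1/22)*(-403))*(6*(-3)) = ((0 - 1/11)*(-403))*(-18) = -1/11*(-403)*(-18) = (403/11)*(-18) = -7254/11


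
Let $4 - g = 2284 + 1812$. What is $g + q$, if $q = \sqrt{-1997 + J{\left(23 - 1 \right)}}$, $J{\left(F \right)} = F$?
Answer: $-4092 + 5 i \sqrt{79} \approx -4092.0 + 44.441 i$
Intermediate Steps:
$q = 5 i \sqrt{79}$ ($q = \sqrt{-1997 + \left(23 - 1\right)} = \sqrt{-1997 + 22} = \sqrt{-1975} = 5 i \sqrt{79} \approx 44.441 i$)
$g = -4092$ ($g = 4 - \left(2284 + 1812\right) = 4 - 4096 = -4092$)
$g + q = -4092 + 5 i \sqrt{79}$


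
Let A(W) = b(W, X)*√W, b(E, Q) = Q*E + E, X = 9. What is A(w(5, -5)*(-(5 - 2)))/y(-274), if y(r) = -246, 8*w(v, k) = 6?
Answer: 45*I/328 ≈ 0.1372*I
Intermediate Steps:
w(v, k) = ¾ (w(v, k) = (⅛)*6 = ¾)
b(E, Q) = E + E*Q (b(E, Q) = E*Q + E = E + E*Q)
A(W) = 10*W^(3/2) (A(W) = (W*(1 + 9))*√W = (W*10)*√W = (10*W)*√W = 10*W^(3/2))
A(w(5, -5)*(-(5 - 2)))/y(-274) = (10*(3*(-(5 - 2))/4)^(3/2))/(-246) = (10*(3*(-1*3)/4)^(3/2))*(-1/246) = (10*((¾)*(-3))^(3/2))*(-1/246) = (10*(-9/4)^(3/2))*(-1/246) = (10*(-27*I/8))*(-1/246) = -135*I/4*(-1/246) = 45*I/328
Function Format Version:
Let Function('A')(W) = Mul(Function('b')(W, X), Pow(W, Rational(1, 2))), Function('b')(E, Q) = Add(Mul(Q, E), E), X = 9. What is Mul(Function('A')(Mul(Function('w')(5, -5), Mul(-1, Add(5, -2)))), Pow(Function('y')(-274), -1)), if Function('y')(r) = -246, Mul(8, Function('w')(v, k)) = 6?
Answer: Mul(Rational(45, 328), I) ≈ Mul(0.13720, I)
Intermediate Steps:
Function('w')(v, k) = Rational(3, 4) (Function('w')(v, k) = Mul(Rational(1, 8), 6) = Rational(3, 4))
Function('b')(E, Q) = Add(E, Mul(E, Q)) (Function('b')(E, Q) = Add(Mul(E, Q), E) = Add(E, Mul(E, Q)))
Function('A')(W) = Mul(10, Pow(W, Rational(3, 2))) (Function('A')(W) = Mul(Mul(W, Add(1, 9)), Pow(W, Rational(1, 2))) = Mul(Mul(W, 10), Pow(W, Rational(1, 2))) = Mul(Mul(10, W), Pow(W, Rational(1, 2))) = Mul(10, Pow(W, Rational(3, 2))))
Mul(Function('A')(Mul(Function('w')(5, -5), Mul(-1, Add(5, -2)))), Pow(Function('y')(-274), -1)) = Mul(Mul(10, Pow(Mul(Rational(3, 4), Mul(-1, Add(5, -2))), Rational(3, 2))), Pow(-246, -1)) = Mul(Mul(10, Pow(Mul(Rational(3, 4), Mul(-1, 3)), Rational(3, 2))), Rational(-1, 246)) = Mul(Mul(10, Pow(Mul(Rational(3, 4), -3), Rational(3, 2))), Rational(-1, 246)) = Mul(Mul(10, Pow(Rational(-9, 4), Rational(3, 2))), Rational(-1, 246)) = Mul(Mul(10, Mul(Rational(-27, 8), I)), Rational(-1, 246)) = Mul(Mul(Rational(-135, 4), I), Rational(-1, 246)) = Mul(Rational(45, 328), I)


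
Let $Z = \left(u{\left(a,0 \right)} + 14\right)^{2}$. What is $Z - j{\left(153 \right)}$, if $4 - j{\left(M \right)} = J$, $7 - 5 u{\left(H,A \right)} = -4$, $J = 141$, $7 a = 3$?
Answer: $\frac{9986}{25} \approx 399.44$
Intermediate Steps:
$a = \frac{3}{7}$ ($a = \frac{1}{7} \cdot 3 = \frac{3}{7} \approx 0.42857$)
$u{\left(H,A \right)} = \frac{11}{5}$ ($u{\left(H,A \right)} = \frac{7}{5} - - \frac{4}{5} = \frac{7}{5} + \frac{4}{5} = \frac{11}{5}$)
$j{\left(M \right)} = -137$ ($j{\left(M \right)} = 4 - 141 = -137$)
$Z = \frac{6561}{25}$ ($Z = \left(\frac{11}{5} + 14\right)^{2} = \left(\frac{81}{5}\right)^{2} = \frac{6561}{25} \approx 262.44$)
$Z - j{\left(153 \right)} = \frac{6561}{25} - -137 = \frac{6561}{25} + 137 = \frac{9986}{25}$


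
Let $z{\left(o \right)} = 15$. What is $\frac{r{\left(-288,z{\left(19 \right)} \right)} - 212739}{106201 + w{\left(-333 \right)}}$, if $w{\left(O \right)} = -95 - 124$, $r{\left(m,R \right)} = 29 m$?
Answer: $- \frac{221091}{105982} \approx -2.0861$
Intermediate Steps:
$w{\left(O \right)} = -219$
$\frac{r{\left(-288,z{\left(19 \right)} \right)} - 212739}{106201 + w{\left(-333 \right)}} = \frac{29 \left(-288\right) - 212739}{106201 - 219} = \frac{-8352 - 212739}{105982} = \left(-221091\right) \frac{1}{105982} = - \frac{221091}{105982}$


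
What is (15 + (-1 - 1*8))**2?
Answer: 36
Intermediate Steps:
(15 + (-1 - 1*8))**2 = (15 + (-1 - 8))**2 = (15 - 9)**2 = 6**2 = 36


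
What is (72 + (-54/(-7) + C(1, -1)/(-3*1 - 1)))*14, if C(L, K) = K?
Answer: 2239/2 ≈ 1119.5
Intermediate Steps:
(72 + (-54/(-7) + C(1, -1)/(-3*1 - 1)))*14 = (72 + (-54/(-7) - 1/(-3*1 - 1)))*14 = (72 + (-54*(-1/7) - 1/(-3 - 1)))*14 = (72 + (54/7 - 1/(-4)))*14 = (72 + (54/7 - 1*(-1/4)))*14 = (72 + (54/7 + 1/4))*14 = (72 + 223/28)*14 = (2239/28)*14 = 2239/2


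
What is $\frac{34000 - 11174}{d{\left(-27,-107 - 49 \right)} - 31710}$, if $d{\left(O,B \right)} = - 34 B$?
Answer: $- \frac{11413}{13203} \approx -0.86442$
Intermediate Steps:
$\frac{34000 - 11174}{d{\left(-27,-107 - 49 \right)} - 31710} = \frac{34000 - 11174}{- 34 \left(-107 - 49\right) - 31710} = \frac{22826}{\left(-34\right) \left(-156\right) - 31710} = \frac{22826}{5304 - 31710} = \frac{22826}{-26406} = 22826 \left(- \frac{1}{26406}\right) = - \frac{11413}{13203}$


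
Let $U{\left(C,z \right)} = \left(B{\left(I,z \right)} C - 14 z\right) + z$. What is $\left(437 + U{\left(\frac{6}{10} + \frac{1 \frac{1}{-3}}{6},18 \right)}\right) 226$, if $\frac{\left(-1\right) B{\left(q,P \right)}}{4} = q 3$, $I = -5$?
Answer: $\frac{159782}{3} \approx 53261.0$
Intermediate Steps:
$B{\left(q,P \right)} = - 12 q$ ($B{\left(q,P \right)} = - 4 q 3 = - 4 \cdot 3 q = - 12 q$)
$U{\left(C,z \right)} = - 13 z + 60 C$ ($U{\left(C,z \right)} = \left(\left(-12\right) \left(-5\right) C - 14 z\right) + z = \left(60 C - 14 z\right) + z = \left(- 14 z + 60 C\right) + z = - 13 z + 60 C$)
$\left(437 + U{\left(\frac{6}{10} + \frac{1 \frac{1}{-3}}{6},18 \right)}\right) 226 = \left(437 + \left(\left(-13\right) 18 + 60 \left(\frac{6}{10} + \frac{1 \frac{1}{-3}}{6}\right)\right)\right) 226 = \left(437 - \left(234 - 60 \left(6 \cdot \frac{1}{10} + 1 \left(- \frac{1}{3}\right) \frac{1}{6}\right)\right)\right) 226 = \left(437 - \left(234 - 60 \left(\frac{3}{5} - \frac{1}{18}\right)\right)\right) 226 = \left(437 + \left(-234 + 60 \cdot \frac{49}{90}\right)\right) 226 = \left(437 + \left(-234 + \frac{98}{3}\right)\right) 226 = \left(437 - \frac{604}{3}\right) 226 = \frac{707}{3} \cdot 226 = \frac{159782}{3}$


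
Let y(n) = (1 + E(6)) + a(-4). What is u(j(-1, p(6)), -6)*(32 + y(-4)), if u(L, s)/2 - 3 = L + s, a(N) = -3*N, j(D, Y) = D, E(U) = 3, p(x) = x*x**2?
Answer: -384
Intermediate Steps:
p(x) = x**3
y(n) = 16 (y(n) = (1 + 3) - 3*(-4) = 4 + 12 = 16)
u(L, s) = 6 + 2*L + 2*s (u(L, s) = 6 + 2*(L + s) = 6 + (2*L + 2*s) = 6 + 2*L + 2*s)
u(j(-1, p(6)), -6)*(32 + y(-4)) = (6 + 2*(-1) + 2*(-6))*(32 + 16) = (6 - 2 - 12)*48 = -8*48 = -384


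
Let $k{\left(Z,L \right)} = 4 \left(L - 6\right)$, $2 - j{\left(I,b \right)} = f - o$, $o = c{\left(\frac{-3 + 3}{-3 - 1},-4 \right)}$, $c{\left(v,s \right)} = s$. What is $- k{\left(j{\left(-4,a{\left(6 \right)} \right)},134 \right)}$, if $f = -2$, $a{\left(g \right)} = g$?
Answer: $-512$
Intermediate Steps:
$o = -4$
$j{\left(I,b \right)} = 0$ ($j{\left(I,b \right)} = 2 - \left(-2 - -4\right) = 2 - \left(-2 + 4\right) = 2 - 2 = 0$)
$k{\left(Z,L \right)} = -24 + 4 L$ ($k{\left(Z,L \right)} = 4 \left(-6 + L\right) = -24 + 4 L$)
$- k{\left(j{\left(-4,a{\left(6 \right)} \right)},134 \right)} = - (-24 + 4 \cdot 134) = - (-24 + 536) = \left(-1\right) 512 = -512$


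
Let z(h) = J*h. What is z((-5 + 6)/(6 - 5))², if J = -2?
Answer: 4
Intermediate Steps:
z(h) = -2*h
z((-5 + 6)/(6 - 5))² = (-2*(-5 + 6)/(6 - 5))² = (-2/1)² = (-2)² = 4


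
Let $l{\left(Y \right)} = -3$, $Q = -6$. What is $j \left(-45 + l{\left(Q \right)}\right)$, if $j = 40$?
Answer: $-1920$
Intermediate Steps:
$j \left(-45 + l{\left(Q \right)}\right) = 40 \left(-45 - 3\right) = 40 \left(-48\right) = -1920$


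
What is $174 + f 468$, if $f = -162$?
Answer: $-75642$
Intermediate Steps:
$174 + f 468 = 174 - 75816 = -75642$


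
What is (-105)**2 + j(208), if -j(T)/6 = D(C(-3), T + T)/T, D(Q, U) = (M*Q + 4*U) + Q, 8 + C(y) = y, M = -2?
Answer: 1141575/104 ≈ 10977.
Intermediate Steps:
C(y) = -8 + y
D(Q, U) = -Q + 4*U (D(Q, U) = (-2*Q + 4*U) + Q = -Q + 4*U)
j(T) = -6*(11 + 8*T)/T (j(T) = -6*(-(-8 - 3) + 4*(T + T))/T = -6*(-1*(-11) + 4*(2*T))/T = -6*(11 + 8*T)/T)
(-105)**2 + j(208) = (-105)**2 + (-48 - 66/208) = 11025 + (-48 - 66*1/208) = 11025 + (-48 - 33/104) = 11025 - 5025/104 = 1141575/104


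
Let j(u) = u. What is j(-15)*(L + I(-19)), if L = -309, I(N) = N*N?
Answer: -780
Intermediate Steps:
I(N) = N²
j(-15)*(L + I(-19)) = -15*(-309 + (-19)²) = -15*(-309 + 361) = -15*52 = -780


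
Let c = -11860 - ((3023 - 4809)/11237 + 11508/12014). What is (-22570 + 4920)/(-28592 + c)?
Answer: 595693315675/1365295293532 ≈ 0.43631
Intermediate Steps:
c = -800611744936/67500659 (c = -11860 - (-1786*1/11237 + 11508*(1/12014)) = -11860 - (-1786/11237 + 5754/6007) = -11860 - 1*53929196/67500659 = -11860 - 53929196/67500659 = -800611744936/67500659 ≈ -11861.)
(-22570 + 4920)/(-28592 + c) = (-22570 + 4920)/(-28592 - 800611744936/67500659) = -17650/(-2730590587064/67500659) = -17650*(-67500659/2730590587064) = 595693315675/1365295293532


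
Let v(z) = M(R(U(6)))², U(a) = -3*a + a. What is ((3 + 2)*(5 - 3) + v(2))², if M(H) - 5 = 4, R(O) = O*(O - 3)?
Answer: 8281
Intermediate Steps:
U(a) = -2*a
R(O) = O*(-3 + O)
M(H) = 9 (M(H) = 5 + 4 = 9)
v(z) = 81 (v(z) = 9² = 81)
((3 + 2)*(5 - 3) + v(2))² = ((3 + 2)*(5 - 3) + 81)² = (5*2 + 81)² = (10 + 81)² = 91² = 8281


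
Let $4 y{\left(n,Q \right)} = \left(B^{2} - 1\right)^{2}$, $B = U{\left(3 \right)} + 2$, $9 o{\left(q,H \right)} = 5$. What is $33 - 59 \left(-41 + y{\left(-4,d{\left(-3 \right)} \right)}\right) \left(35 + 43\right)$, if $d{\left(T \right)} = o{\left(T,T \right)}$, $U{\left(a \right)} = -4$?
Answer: $\frac{356721}{2} \approx 1.7836 \cdot 10^{5}$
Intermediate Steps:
$o{\left(q,H \right)} = \frac{5}{9}$ ($o{\left(q,H \right)} = \frac{1}{9} \cdot 5 = \frac{5}{9}$)
$B = -2$ ($B = -4 + 2 = -2$)
$d{\left(T \right)} = \frac{5}{9}$
$y{\left(n,Q \right)} = \frac{9}{4}$ ($y{\left(n,Q \right)} = \frac{\left(\left(-2\right)^{2} - 1\right)^{2}}{4} = \frac{\left(4 - 1\right)^{2}}{4} = \frac{3^{2}}{4} = \frac{1}{4} \cdot 9 = \frac{9}{4}$)
$33 - 59 \left(-41 + y{\left(-4,d{\left(-3 \right)} \right)}\right) \left(35 + 43\right) = 33 - 59 \left(-41 + \frac{9}{4}\right) \left(35 + 43\right) = 33 - 59 \left(\left(- \frac{155}{4}\right) 78\right) = 33 - - \frac{356655}{2} = 33 + \frac{356655}{2} = \frac{356721}{2}$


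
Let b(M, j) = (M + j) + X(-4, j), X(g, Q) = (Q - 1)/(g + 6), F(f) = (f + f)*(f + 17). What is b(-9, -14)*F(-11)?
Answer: 4026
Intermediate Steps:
F(f) = 2*f*(17 + f) (F(f) = (2*f)*(17 + f) = 2*f*(17 + f))
X(g, Q) = (-1 + Q)/(6 + g)
b(M, j) = -1/2 + M + 3*j/2 (b(M, j) = (M + j) + (-1 + j)/(6 - 4) = (M + j) + (-1 + j)/2 = (M + j) + (-1/2 + j/2) = -1/2 + M + 3*j/2)
b(-9, -14)*F(-11) = (-1/2 - 9 + (3/2)*(-14))*(2*(-11)*(17 - 11)) = (-1/2 - 9 - 21)*(2*(-11)*6) = -61/2*(-132) = 4026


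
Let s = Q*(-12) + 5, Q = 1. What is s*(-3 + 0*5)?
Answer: 21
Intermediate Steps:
s = -7 (s = 1*(-12) + 5 = -12 + 5 = -7)
s*(-3 + 0*5) = -7*(-3 + 0*5) = -7*(-3 + 0) = -7*(-3) = 21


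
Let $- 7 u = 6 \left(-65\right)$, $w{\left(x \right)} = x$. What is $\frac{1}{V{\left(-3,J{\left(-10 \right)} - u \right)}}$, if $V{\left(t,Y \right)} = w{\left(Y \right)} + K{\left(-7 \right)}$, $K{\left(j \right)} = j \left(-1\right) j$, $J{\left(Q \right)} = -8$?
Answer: $- \frac{7}{789} \approx -0.008872$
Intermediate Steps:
$u = \frac{390}{7}$ ($u = - \frac{6 \left(-65\right)}{7} = \left(- \frac{1}{7}\right) \left(-390\right) = \frac{390}{7} \approx 55.714$)
$K{\left(j \right)} = - j^{2}$ ($K{\left(j \right)} = - j j = - j^{2}$)
$V{\left(t,Y \right)} = -49 + Y$ ($V{\left(t,Y \right)} = Y - \left(-7\right)^{2} = Y - 49 = -49 + Y$)
$\frac{1}{V{\left(-3,J{\left(-10 \right)} - u \right)}} = \frac{1}{-49 - \frac{446}{7}} = \frac{1}{- \frac{789}{7}} = - \frac{7}{789}$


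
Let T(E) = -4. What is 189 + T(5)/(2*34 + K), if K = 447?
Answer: 97331/515 ≈ 188.99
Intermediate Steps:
189 + T(5)/(2*34 + K) = 189 - 4/(2*34 + 447) = 189 - 4/(68 + 447) = 189 - 4/515 = 97331/515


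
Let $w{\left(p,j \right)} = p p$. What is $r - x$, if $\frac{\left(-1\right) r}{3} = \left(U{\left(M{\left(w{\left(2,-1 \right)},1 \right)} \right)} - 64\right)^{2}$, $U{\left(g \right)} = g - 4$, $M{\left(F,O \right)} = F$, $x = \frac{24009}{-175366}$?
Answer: $- \frac{2154873399}{175366} \approx -12288.0$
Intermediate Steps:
$w{\left(p,j \right)} = p^{2}$
$x = - \frac{24009}{175366}$ ($x = 24009 \left(- \frac{1}{175366}\right) = - \frac{24009}{175366} \approx -0.13691$)
$U{\left(g \right)} = -4 + g$ ($U{\left(g \right)} = g - 4 = -4 + g$)
$r = -12288$ ($r = - 3 \left(\left(-4 + 2^{2}\right) - 64\right)^{2} = - 3 \left(\left(-4 + 4\right) - 64\right)^{2} = - 3 \left(0 - 64\right)^{2} = - 3 \left(-64\right)^{2} = \left(-3\right) 4096 = -12288$)
$r - x = -12288 - - \frac{24009}{175366} = -12288 + \frac{24009}{175366} = - \frac{2154873399}{175366}$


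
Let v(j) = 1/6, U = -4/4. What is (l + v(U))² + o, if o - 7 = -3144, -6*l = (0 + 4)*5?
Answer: -112571/36 ≈ -3127.0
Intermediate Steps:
U = -1 (U = -4*¼ = -1)
l = -10/3 (l = -(0 + 4)*5/6 = -2*5/3 = -⅙*20 = -10/3 ≈ -3.3333)
o = -3137 (o = 7 - 3144 = -3137)
v(j) = ⅙
(l + v(U))² + o = (-10/3 + ⅙)² - 3137 = (-19/6)² - 3137 = 361/36 - 3137 = -112571/36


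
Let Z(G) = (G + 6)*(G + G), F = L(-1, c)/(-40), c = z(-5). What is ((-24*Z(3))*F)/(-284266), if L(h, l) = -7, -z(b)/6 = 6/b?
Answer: 567/710665 ≈ 0.00079784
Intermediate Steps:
z(b) = -36/b
c = 36/5 (c = -36/(-5) = -36*(-⅕) = 36/5 ≈ 7.2000)
F = 7/40 (F = -7/(-40) = -7*(-1/40) = 7/40 ≈ 0.17500)
Z(G) = 2*G*(6 + G) (Z(G) = (6 + G)*(2*G) = 2*G*(6 + G))
((-24*Z(3))*F)/(-284266) = (-48*3*(6 + 3)*(7/40))/(-284266) = (-48*3*9*(7/40))*(-1/284266) = (-24*54*(7/40))*(-1/284266) = -1296*7/40*(-1/284266) = -1134/5*(-1/284266) = 567/710665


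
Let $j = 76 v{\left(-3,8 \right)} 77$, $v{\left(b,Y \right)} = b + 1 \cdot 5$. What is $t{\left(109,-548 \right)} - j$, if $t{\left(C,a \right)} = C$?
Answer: $-11595$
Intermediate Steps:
$v{\left(b,Y \right)} = 5 + b$ ($v{\left(b,Y \right)} = b + 5 = 5 + b$)
$j = 11704$ ($j = 76 \left(5 - 3\right) 77 = 76 \cdot 2 \cdot 77 = 152 \cdot 77 = 11704$)
$t{\left(109,-548 \right)} - j = 109 - 11704 = -11595$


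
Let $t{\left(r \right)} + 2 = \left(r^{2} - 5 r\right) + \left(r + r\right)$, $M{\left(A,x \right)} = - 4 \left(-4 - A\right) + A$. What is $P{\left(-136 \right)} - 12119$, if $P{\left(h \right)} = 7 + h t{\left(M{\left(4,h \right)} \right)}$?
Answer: $-173408$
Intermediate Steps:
$M{\left(A,x \right)} = 16 + 5 A$ ($M{\left(A,x \right)} = \left(16 + 4 A\right) + A = 16 + 5 A$)
$t{\left(r \right)} = -2 + r^{2} - 3 r$ ($t{\left(r \right)} = -2 + \left(\left(r^{2} - 5 r\right) + \left(r + r\right)\right) = -2 + \left(\left(r^{2} - 5 r\right) + 2 r\right) = -2 + \left(r^{2} - 3 r\right) = -2 + r^{2} - 3 r$)
$P{\left(h \right)} = 7 + 1186 h$ ($P{\left(h \right)} = 7 + h \left(-2 + \left(16 + 5 \cdot 4\right)^{2} - 3 \left(16 + 5 \cdot 4\right)\right) = 7 + h \left(-2 + \left(16 + 20\right)^{2} - 3 \left(16 + 20\right)\right) = 7 + h \left(-2 + 36^{2} - 108\right) = 7 + h \left(-2 + 1296 - 108\right) = 7 + h 1186 = 7 + 1186 h$)
$P{\left(-136 \right)} - 12119 = \left(7 + 1186 \left(-136\right)\right) - 12119 = \left(7 - 161296\right) - 12119 = -161289 - 12119 = -173408$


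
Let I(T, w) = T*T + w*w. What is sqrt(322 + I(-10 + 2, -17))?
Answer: 15*sqrt(3) ≈ 25.981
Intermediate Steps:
I(T, w) = T**2 + w**2
sqrt(322 + I(-10 + 2, -17)) = sqrt(322 + ((-10 + 2)**2 + (-17)**2)) = sqrt(322 + ((-8)**2 + 289)) = sqrt(322 + (64 + 289)) = sqrt(322 + 353) = sqrt(675) = 15*sqrt(3)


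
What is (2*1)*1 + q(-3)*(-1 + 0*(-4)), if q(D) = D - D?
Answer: 2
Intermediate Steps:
q(D) = 0
(2*1)*1 + q(-3)*(-1 + 0*(-4)) = (2*1)*1 + 0*(-1 + 0*(-4)) = 2*1 + 0*(-1 + 0) = 2 + 0*(-1) = 2 + 0 = 2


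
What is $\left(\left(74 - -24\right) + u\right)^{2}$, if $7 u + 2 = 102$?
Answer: $\frac{617796}{49} \approx 12608.0$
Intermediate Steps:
$u = \frac{100}{7}$ ($u = - \frac{2}{7} + \frac{1}{7} \cdot 102 = - \frac{2}{7} + \frac{102}{7} = \frac{100}{7} \approx 14.286$)
$\left(\left(74 - -24\right) + u\right)^{2} = \left(\left(74 - -24\right) + \frac{100}{7}\right)^{2} = \left(\left(74 + 24\right) + \frac{100}{7}\right)^{2} = \left(98 + \frac{100}{7}\right)^{2} = \left(\frac{786}{7}\right)^{2} = \frac{617796}{49}$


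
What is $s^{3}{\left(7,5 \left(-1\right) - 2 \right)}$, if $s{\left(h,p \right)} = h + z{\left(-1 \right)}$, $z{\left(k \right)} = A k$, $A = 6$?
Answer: $1$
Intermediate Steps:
$z{\left(k \right)} = 6 k$
$s{\left(h,p \right)} = -6 + h$ ($s{\left(h,p \right)} = h + 6 \left(-1\right) = h - 6 = -6 + h$)
$s^{3}{\left(7,5 \left(-1\right) - 2 \right)} = \left(-6 + 7\right)^{3} = 1^{3} = 1$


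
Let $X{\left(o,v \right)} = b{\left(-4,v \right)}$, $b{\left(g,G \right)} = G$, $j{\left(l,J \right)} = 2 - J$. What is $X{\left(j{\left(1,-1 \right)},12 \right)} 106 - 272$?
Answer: $1000$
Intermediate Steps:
$X{\left(o,v \right)} = v$
$X{\left(j{\left(1,-1 \right)},12 \right)} 106 - 272 = 12 \cdot 106 - 272 = 1272 - 272 = 1000$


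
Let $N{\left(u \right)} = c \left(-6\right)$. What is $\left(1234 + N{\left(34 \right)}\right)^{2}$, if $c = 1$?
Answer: $1507984$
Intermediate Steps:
$N{\left(u \right)} = -6$ ($N{\left(u \right)} = 1 \left(-6\right) = -6$)
$\left(1234 + N{\left(34 \right)}\right)^{2} = \left(1234 - 6\right)^{2} = 1228^{2} = 1507984$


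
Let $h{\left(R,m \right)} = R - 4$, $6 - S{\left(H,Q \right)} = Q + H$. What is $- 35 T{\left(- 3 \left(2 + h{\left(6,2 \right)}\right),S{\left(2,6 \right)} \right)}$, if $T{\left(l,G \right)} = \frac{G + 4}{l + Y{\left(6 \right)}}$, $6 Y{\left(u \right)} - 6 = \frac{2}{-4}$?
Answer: $\frac{120}{19} \approx 6.3158$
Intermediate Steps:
$S{\left(H,Q \right)} = 6 - H - Q$ ($S{\left(H,Q \right)} = 6 - \left(Q + H\right) = 6 - \left(H + Q\right) = 6 - H - Q$)
$Y{\left(u \right)} = \frac{11}{12}$ ($Y{\left(u \right)} = 1 + \frac{2 \frac{1}{-4}}{6} = 1 + \frac{2 \left(- \frac{1}{4}\right)}{6} = 1 + \frac{1}{6} \left(- \frac{1}{2}\right) = 1 - \frac{1}{12} = \frac{11}{12}$)
$h{\left(R,m \right)} = -4 + R$ ($h{\left(R,m \right)} = R - 4 = -4 + R$)
$T{\left(l,G \right)} = \frac{4 + G}{\frac{11}{12} + l}$ ($T{\left(l,G \right)} = \frac{G + 4}{l + \frac{11}{12}} = \frac{4 + G}{\frac{11}{12} + l}$)
$- 35 T{\left(- 3 \left(2 + h{\left(6,2 \right)}\right),S{\left(2,6 \right)} \right)} = - 35 \frac{12 \left(4 - 2\right)}{11 + 12 \left(- 3 \left(2 + \left(-4 + 6\right)\right)\right)} = - 35 \frac{12 \left(4 - 2\right)}{11 + 12 \left(- 3 \left(2 + 2\right)\right)} = - 35 \frac{12 \left(4 - 2\right)}{11 + 12 \left(\left(-3\right) 4\right)} = - 35 \cdot 12 \frac{1}{11 + 12 \left(-12\right)} 2 = - 35 \cdot 12 \frac{1}{11 - 144} \cdot 2 = - 35 \cdot 12 \frac{1}{-133} \cdot 2 = - 35 \cdot 12 \left(- \frac{1}{133}\right) 2 = \left(-35\right) \left(- \frac{24}{133}\right) = \frac{120}{19}$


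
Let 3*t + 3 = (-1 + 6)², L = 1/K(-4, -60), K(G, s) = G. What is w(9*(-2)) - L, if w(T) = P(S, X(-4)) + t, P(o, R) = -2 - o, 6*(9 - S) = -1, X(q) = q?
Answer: -43/12 ≈ -3.5833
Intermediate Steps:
S = 55/6 (S = 9 - ⅙*(-1) = 9 + ⅙ = 55/6 ≈ 9.1667)
L = -¼ (L = 1/(-4) = -¼ ≈ -0.25000)
t = 22/3 (t = -1 + (-1 + 6)²/3 = -1 + (⅓)*5² = -1 + (⅓)*25 = -1 + 25/3 = 22/3 ≈ 7.3333)
w(T) = -23/6 (w(T) = (-2 - 1*55/6) + 22/3 = (-2 - 55/6) + 22/3 = -67/6 + 22/3 = -23/6)
w(9*(-2)) - L = -23/6 - 1*(-¼) = -23/6 + ¼ = -43/12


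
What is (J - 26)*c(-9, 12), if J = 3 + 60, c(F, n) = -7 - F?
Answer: 74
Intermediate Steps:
J = 63
(J - 26)*c(-9, 12) = (63 - 26)*(-7 - 1*(-9)) = 37*(-7 + 9) = 37*2 = 74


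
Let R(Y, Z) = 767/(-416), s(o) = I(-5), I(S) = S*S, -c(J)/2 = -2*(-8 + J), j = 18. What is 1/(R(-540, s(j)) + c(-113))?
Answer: -32/15547 ≈ -0.0020583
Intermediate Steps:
c(J) = -32 + 4*J (c(J) = -(-4)*(-8 + J) = -2*(16 - 2*J) = -32 + 4*J)
I(S) = S²
s(o) = 25 (s(o) = (-5)² = 25)
R(Y, Z) = -59/32 (R(Y, Z) = 767*(-1/416) = -59/32)
1/(R(-540, s(j)) + c(-113)) = 1/(-59/32 + (-32 + 4*(-113))) = 1/(-59/32 + (-32 - 452)) = 1/(-59/32 - 484) = 1/(-15547/32) = -32/15547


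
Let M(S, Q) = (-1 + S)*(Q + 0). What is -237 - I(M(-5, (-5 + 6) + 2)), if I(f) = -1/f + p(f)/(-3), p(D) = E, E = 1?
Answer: -4261/18 ≈ -236.72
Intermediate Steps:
p(D) = 1
M(S, Q) = Q*(-1 + S) (M(S, Q) = (-1 + S)*Q = Q*(-1 + S))
I(f) = -1/3 - 1/f (I(f) = -1/f + 1/(-3) = -1/f + 1*(-1/3) = -1/f - 1/3 = -1/3 - 1/f)
-237 - I(M(-5, (-5 + 6) + 2)) = -237 - (-3 - ((-5 + 6) + 2)*(-1 - 5))/(3*(((-5 + 6) + 2)*(-1 - 5))) = -237 - (-3 - (1 + 2)*(-6))/(3*((1 + 2)*(-6))) = -237 - (-3 - 3*(-6))/(3*(3*(-6))) = -237 - (-3 - 1*(-18))/(3*(-18)) = -237 - (-1)*(-3 + 18)/(3*18) = -237 - (-1)*15/(3*18) = -237 - 1*(-5/18) = -237 + 5/18 = -4261/18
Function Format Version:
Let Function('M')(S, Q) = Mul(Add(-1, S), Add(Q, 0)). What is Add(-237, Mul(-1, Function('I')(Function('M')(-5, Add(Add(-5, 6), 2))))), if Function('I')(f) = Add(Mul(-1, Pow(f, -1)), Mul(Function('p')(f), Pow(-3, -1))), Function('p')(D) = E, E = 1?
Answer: Rational(-4261, 18) ≈ -236.72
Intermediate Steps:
Function('p')(D) = 1
Function('M')(S, Q) = Mul(Q, Add(-1, S)) (Function('M')(S, Q) = Mul(Add(-1, S), Q) = Mul(Q, Add(-1, S)))
Function('I')(f) = Add(Rational(-1, 3), Mul(-1, Pow(f, -1))) (Function('I')(f) = Add(Mul(-1, Pow(f, -1)), Mul(1, Pow(-3, -1))) = Add(Mul(-1, Pow(f, -1)), Mul(1, Rational(-1, 3))) = Add(Mul(-1, Pow(f, -1)), Rational(-1, 3)) = Add(Rational(-1, 3), Mul(-1, Pow(f, -1))))
Add(-237, Mul(-1, Function('I')(Function('M')(-5, Add(Add(-5, 6), 2))))) = Add(-237, Mul(-1, Mul(Rational(1, 3), Pow(Mul(Add(Add(-5, 6), 2), Add(-1, -5)), -1), Add(-3, Mul(-1, Mul(Add(Add(-5, 6), 2), Add(-1, -5))))))) = Add(-237, Mul(-1, Mul(Rational(1, 3), Pow(Mul(Add(1, 2), -6), -1), Add(-3, Mul(-1, Mul(Add(1, 2), -6)))))) = Add(-237, Mul(-1, Mul(Rational(1, 3), Pow(Mul(3, -6), -1), Add(-3, Mul(-1, Mul(3, -6)))))) = Add(-237, Mul(-1, Mul(Rational(1, 3), Pow(-18, -1), Add(-3, Mul(-1, -18))))) = Add(-237, Mul(-1, Mul(Rational(1, 3), Rational(-1, 18), Add(-3, 18)))) = Add(-237, Mul(-1, Mul(Rational(1, 3), Rational(-1, 18), 15))) = Add(-237, Mul(-1, Rational(-5, 18))) = Add(-237, Rational(5, 18)) = Rational(-4261, 18)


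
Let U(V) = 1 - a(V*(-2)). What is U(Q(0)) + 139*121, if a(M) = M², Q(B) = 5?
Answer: 16720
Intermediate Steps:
U(V) = 1 - 4*V² (U(V) = 1 - (V*(-2))² = 1 - (-2*V)² = 1 - 4*V²)
U(Q(0)) + 139*121 = (1 - 4*5²) + 139*121 = (1 - 4*25) + 16819 = (1 - 100) + 16819 = -99 + 16819 = 16720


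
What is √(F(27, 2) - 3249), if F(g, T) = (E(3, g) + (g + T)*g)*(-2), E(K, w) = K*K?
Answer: 3*I*√537 ≈ 69.52*I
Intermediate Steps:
E(K, w) = K²
F(g, T) = -18 - 2*g*(T + g) (F(g, T) = (3² + (g + T)*g)*(-2) = (9 + (T + g)*g)*(-2) = (9 + g*(T + g))*(-2) = -18 - 2*g*(T + g))
√(F(27, 2) - 3249) = √((-18 - 2*27² - 2*2*27) - 3249) = √((-18 - 2*729 - 108) - 3249) = √((-18 - 1458 - 108) - 3249) = √(-1584 - 3249) = √(-4833) = 3*I*√537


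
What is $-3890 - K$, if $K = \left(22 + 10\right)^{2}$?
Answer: $-4914$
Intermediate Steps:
$K = 1024$ ($K = 32^{2} = 1024$)
$-3890 - K = -3890 - 1024 = -4914$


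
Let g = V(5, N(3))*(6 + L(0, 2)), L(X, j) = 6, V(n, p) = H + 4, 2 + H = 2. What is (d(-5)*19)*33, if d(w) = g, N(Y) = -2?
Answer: 30096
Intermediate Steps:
H = 0 (H = -2 + 2 = 0)
V(n, p) = 4 (V(n, p) = 0 + 4 = 4)
g = 48 (g = 4*(6 + 6) = 4*12 = 48)
d(w) = 48
(d(-5)*19)*33 = (48*19)*33 = 912*33 = 30096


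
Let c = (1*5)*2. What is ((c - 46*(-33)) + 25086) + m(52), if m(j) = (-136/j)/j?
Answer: 8995515/338 ≈ 26614.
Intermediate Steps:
c = 10 (c = 5*2 = 10)
m(j) = -136/j²
((c - 46*(-33)) + 25086) + m(52) = ((10 - 46*(-33)) + 25086) - 136/52² = ((10 + 1518) + 25086) - 136*1/2704 = (1528 + 25086) - 17/338 = 26614 - 17/338 = 8995515/338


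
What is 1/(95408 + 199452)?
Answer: 1/294860 ≈ 3.3914e-6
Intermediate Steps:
1/(95408 + 199452) = 1/294860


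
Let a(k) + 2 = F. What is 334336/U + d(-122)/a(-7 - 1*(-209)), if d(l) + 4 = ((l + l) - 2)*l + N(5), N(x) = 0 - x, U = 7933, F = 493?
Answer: 402172775/3895103 ≈ 103.25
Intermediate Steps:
N(x) = -x
a(k) = 491 (a(k) = -2 + 493 = 491)
d(l) = -9 + l*(-2 + 2*l) (d(l) = -4 + (((l + l) - 2)*l - 1*5) = -4 + ((2*l - 2)*l - 5) = -4 + ((-2 + 2*l)*l - 5) = -4 + (l*(-2 + 2*l) - 5) = -4 + (-5 + l*(-2 + 2*l)) = -9 + l*(-2 + 2*l))
334336/U + d(-122)/a(-7 - 1*(-209)) = 334336/7933 + (-9 - 2*(-122) + 2*(-122)²)/491 = 334336*(1/7933) + (-9 + 244 + 2*14884)*(1/491) = 334336/7933 + (-9 + 244 + 29768)*(1/491) = 334336/7933 + 30003*(1/491) = 334336/7933 + 30003/491 = 402172775/3895103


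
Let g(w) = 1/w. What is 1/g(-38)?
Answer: -38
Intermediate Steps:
1/g(-38) = 1/(1/(-38)) = 1/(-1/38) = -38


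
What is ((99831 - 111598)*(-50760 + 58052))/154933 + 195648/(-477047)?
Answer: -40963312992892/73910322851 ≈ -554.23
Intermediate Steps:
((99831 - 111598)*(-50760 + 58052))/154933 + 195648/(-477047) = -11767*7292*(1/154933) + 195648*(-1/477047) = -85804964*1/154933 - 195648/477047 = -85804964/154933 - 195648/477047 = -40963312992892/73910322851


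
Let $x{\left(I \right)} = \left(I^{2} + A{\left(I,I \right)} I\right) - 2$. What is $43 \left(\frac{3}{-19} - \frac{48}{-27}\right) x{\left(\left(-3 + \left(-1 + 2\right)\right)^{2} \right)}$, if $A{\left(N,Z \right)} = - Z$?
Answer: $- \frac{23822}{171} \approx -139.31$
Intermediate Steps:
$x{\left(I \right)} = -2$ ($x{\left(I \right)} = \left(I^{2} + - I I\right) - 2 = \left(I^{2} - I^{2}\right) - 2 = 0 - 2 = -2$)
$43 \left(\frac{3}{-19} - \frac{48}{-27}\right) x{\left(\left(-3 + \left(-1 + 2\right)\right)^{2} \right)} = 43 \left(\frac{3}{-19} - \frac{48}{-27}\right) \left(-2\right) = 43 \left(3 \left(- \frac{1}{19}\right) - - \frac{16}{9}\right) \left(-2\right) = 43 \left(- \frac{3}{19} + \frac{16}{9}\right) \left(-2\right) = 43 \cdot \frac{277}{171} \left(-2\right) = \frac{11911}{171} \left(-2\right) = - \frac{23822}{171}$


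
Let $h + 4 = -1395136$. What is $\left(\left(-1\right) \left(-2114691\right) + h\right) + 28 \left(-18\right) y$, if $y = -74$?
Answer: $756847$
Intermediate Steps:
$h = -1395140$ ($h = -4 - 1395136 = -1395140$)
$\left(\left(-1\right) \left(-2114691\right) + h\right) + 28 \left(-18\right) y = \left(\left(-1\right) \left(-2114691\right) - 1395140\right) + 28 \left(-18\right) \left(-74\right) = \left(2114691 - 1395140\right) - -37296 = 719551 + 37296 = 756847$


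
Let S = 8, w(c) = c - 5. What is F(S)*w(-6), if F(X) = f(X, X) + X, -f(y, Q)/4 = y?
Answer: 264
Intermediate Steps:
f(y, Q) = -4*y
w(c) = -5 + c
F(X) = -3*X (F(X) = -4*X + X = -3*X)
F(S)*w(-6) = (-3*8)*(-5 - 6) = -24*(-11) = 264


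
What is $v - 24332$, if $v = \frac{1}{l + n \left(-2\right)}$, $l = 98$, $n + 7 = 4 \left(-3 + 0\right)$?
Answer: $- \frac{3309151}{136} \approx -24332.0$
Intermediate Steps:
$n = -19$ ($n = -7 + 4 \left(-3 + 0\right) = -7 + 4 \left(-3\right) = -7 - 12 = -19$)
$v = \frac{1}{136}$ ($v = \frac{1}{98 - -38} = \frac{1}{98 + 38} = \frac{1}{136} \approx 0.0073529$)
$v - 24332 = \frac{1}{136} - 24332 = - \frac{3309151}{136}$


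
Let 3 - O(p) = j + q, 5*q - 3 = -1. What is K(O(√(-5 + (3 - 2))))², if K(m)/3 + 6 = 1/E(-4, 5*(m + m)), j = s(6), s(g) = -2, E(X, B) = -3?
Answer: 361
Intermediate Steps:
j = -2
q = ⅖ (q = ⅗ + (⅕)*(-1) = ⅗ - ⅕ = ⅖ ≈ 0.40000)
O(p) = 23/5 (O(p) = 3 - (-2 + ⅖) = 3 - 1*(-8/5) = 3 + 8/5 = 23/5)
K(m) = -19 (K(m) = -18 + 3/(-3) = -18 + 3*(-⅓) = -18 - 1 = -19)
K(O(√(-5 + (3 - 2))))² = (-19)² = 361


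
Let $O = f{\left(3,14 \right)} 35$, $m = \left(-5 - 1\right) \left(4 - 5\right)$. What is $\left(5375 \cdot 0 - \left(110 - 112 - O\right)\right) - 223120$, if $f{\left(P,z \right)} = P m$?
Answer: $-222488$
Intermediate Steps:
$m = 6$ ($m = \left(-6\right) \left(-1\right) = 6$)
$f{\left(P,z \right)} = 6 P$ ($f{\left(P,z \right)} = P 6 = 6 P$)
$O = 630$ ($O = 6 \cdot 3 \cdot 35 = 18 \cdot 35 = 630$)
$\left(5375 \cdot 0 - \left(110 - 112 - O\right)\right) - 223120 = \left(5375 \cdot 0 + \left(630 - \left(2 \left(-56\right) + 110\right)\right)\right) - 223120 = \left(0 + \left(630 - \left(-112 + 110\right)\right)\right) - 223120 = \left(0 + \left(630 - -2\right)\right) - 223120 = \left(0 + \left(630 + 2\right)\right) - 223120 = \left(0 + 632\right) - 223120 = 632 - 223120 = -222488$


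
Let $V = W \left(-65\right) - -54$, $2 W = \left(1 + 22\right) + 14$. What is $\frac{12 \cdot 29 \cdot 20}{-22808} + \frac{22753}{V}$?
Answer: $- \frac{131735996}{6548747} \approx -20.116$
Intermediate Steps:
$W = \frac{37}{2}$ ($W = \frac{\left(1 + 22\right) + 14}{2} = \frac{23 + 14}{2} = \frac{1}{2} \cdot 37 = \frac{37}{2} \approx 18.5$)
$V = - \frac{2297}{2}$ ($V = \frac{37}{2} \left(-65\right) - -54 = - \frac{2405}{2} + 54 = - \frac{2297}{2} \approx -1148.5$)
$\frac{12 \cdot 29 \cdot 20}{-22808} + \frac{22753}{V} = \frac{12 \cdot 29 \cdot 20}{-22808} + \frac{22753}{- \frac{2297}{2}} = 348 \cdot 20 \left(- \frac{1}{22808}\right) + 22753 \left(- \frac{2}{2297}\right) = 6960 \left(- \frac{1}{22808}\right) - \frac{45506}{2297} = - \frac{870}{2851} - \frac{45506}{2297} = - \frac{131735996}{6548747}$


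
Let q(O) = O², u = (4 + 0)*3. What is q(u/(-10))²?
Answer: 1296/625 ≈ 2.0736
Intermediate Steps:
u = 12 (u = 4*3 = 12)
q(u/(-10))² = ((12/(-10))²)² = ((12*(-⅒))²)² = ((-6/5)²)² = (36/25)² = 1296/625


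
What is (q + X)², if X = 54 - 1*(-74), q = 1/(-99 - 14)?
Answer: 209178369/12769 ≈ 16382.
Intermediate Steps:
q = -1/113 (q = 1/(-113) = -1/113 ≈ -0.0088496)
X = 128 (X = 54 + 74 = 128)
(q + X)² = (-1/113 + 128)² = (14463/113)² = 209178369/12769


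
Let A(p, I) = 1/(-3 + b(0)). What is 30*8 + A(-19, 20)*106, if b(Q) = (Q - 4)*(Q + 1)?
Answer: 1574/7 ≈ 224.86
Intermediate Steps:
b(Q) = (1 + Q)*(-4 + Q) (b(Q) = (-4 + Q)*(1 + Q) = (1 + Q)*(-4 + Q))
A(p, I) = -1/7 (A(p, I) = 1/(-3 + (-4 + 0**2 - 3*0)) = 1/(-3 + (-4 + 0 + 0)) = 1/(-3 - 4) = 1/(-7) = -1/7)
30*8 + A(-19, 20)*106 = 30*8 - 1/7*106 = 240 - 106/7 = 1574/7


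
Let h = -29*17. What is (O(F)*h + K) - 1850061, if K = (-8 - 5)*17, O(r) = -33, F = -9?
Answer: -1834013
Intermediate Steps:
h = -493
K = -221 (K = -13*17 = -221)
(O(F)*h + K) - 1850061 = (-33*(-493) - 221) - 1850061 = (16269 - 221) - 1850061 = 16048 - 1850061 = -1834013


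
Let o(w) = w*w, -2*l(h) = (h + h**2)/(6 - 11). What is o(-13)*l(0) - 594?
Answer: -594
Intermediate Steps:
l(h) = h/10 + h**2/10 (l(h) = -(h + h**2)/(2*(6 - 11)) = -(h + h**2)/(2*(-5)) = -(h + h**2)*(-1)/(2*5) = -(-h/5 - h**2/5)/2 = h/10 + h**2/10)
o(w) = w**2
o(-13)*l(0) - 594 = (-13)**2*((1/10)*0*(1 + 0)) - 594 = 169*((1/10)*0*1) - 594 = 169*0 - 594 = 0 - 594 = -594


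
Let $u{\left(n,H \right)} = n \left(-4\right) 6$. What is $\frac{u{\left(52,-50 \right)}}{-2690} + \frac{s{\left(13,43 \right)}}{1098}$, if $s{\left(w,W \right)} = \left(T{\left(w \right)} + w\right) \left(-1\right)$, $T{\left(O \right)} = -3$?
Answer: $\frac{335851}{738405} \approx 0.45483$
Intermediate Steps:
$s{\left(w,W \right)} = 3 - w$ ($s{\left(w,W \right)} = \left(-3 + w\right) \left(-1\right) = 3 - w$)
$u{\left(n,H \right)} = - 24 n$ ($u{\left(n,H \right)} = - 4 n 6 = - 24 n$)
$\frac{u{\left(52,-50 \right)}}{-2690} + \frac{s{\left(13,43 \right)}}{1098} = \frac{\left(-24\right) 52}{-2690} + \frac{3 - 13}{1098} = \left(-1248\right) \left(- \frac{1}{2690}\right) + \left(3 - 13\right) \frac{1}{1098} = \frac{624}{1345} - \frac{5}{549} = \frac{335851}{738405}$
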